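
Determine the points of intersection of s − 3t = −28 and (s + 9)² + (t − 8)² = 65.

(−16, 4) and (−1, 9)

Substitute t = (28 + s)/3:
10s² + 170s + 160 = 0  ⟹  s² + 17s + 16 = 0
s = −1 or s = −16, giving (−1, 9) and (−16, 4).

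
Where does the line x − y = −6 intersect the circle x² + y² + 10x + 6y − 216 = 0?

(−18, −12) and (4, 10)

Express y = x + 6 and substitute into the circle:
2x² + 28x − 144 = 0  ⟹  x² + 14x − 72 = 0
x = 4 or x = −18, giving (4, 10) and (−18, −12).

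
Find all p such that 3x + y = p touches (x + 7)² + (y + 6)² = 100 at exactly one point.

The line touches the circle iff its distance from (−7, −6) is 10:
|3·(−7) + 1·(−6) − p| / √10 = 10
|p − (−27)| = 10√10.

p = −27 ± 10√10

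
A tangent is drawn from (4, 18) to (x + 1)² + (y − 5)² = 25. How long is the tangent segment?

The centre is (−1, 5) and r = 5. The square of the distance from P to the centre is 25 + 169 = 194.
The tangent meets the radius at right angles, so tangent² = |PO|² − r² = 194 − 25 = 169.

13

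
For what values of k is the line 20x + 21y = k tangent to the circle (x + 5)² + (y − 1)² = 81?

k = −340 or k = 182

For a tangent, require d(centre, line) = r = 9.
|20·(−5) + 21·1 − k| / √841 = 9
|k − (−79)| = 9·29, so k = 182 or k = −340.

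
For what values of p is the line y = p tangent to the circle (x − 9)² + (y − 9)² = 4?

For a tangent, require d(centre, line) = r = 2.
|0·9 + 1·9 − p| / √1 = 2
|p − (9)| = 2, so p = 11 or p = 7.

p = 7 or p = 11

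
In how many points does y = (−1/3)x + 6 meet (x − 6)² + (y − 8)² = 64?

2

Substituting the line into the circle gives 10x² − 96x − 216 = 0.
Discriminant = (−96)² − 4·10·(−216) = 17856 > 0.
Two real roots: the line is a secant.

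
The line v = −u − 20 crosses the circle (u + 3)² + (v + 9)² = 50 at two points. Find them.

(−10, −10) and (−4, −16)

Substitute v = −u − 20:
2u² + 28u + 80 = 0  ⟹  u² + 14u + 40 = 0
u = −4 or u = −10, giving (−4, −16) and (−10, −10).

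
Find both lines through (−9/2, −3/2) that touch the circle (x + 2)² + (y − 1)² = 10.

Let a tangent through (−9/2, −3/2) have slope m. Its distance from (−2, 1) must equal √10:
[m·(5/2) − (5/2)]² = 10(m² + 1)
3m² + 10m + 3 = 0, so m = −1/3 or m = −3.
With m = −1/3: x + 3y = −9. With m = −3: 3x + y = −15.

x + 3y = −9 and 3x + y = −15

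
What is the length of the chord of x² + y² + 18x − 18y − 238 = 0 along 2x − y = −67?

Substitute y = 2x + 67:
5x² + 250x + 3045 = 0  ⟹  x² + 50x + 609 = 0
x = −21 or x = −29, giving (−21, 25) and (−29, 9).
|(−21, 25) − (−29, 9)| = √((8)² + (16)²) = 8√5.

8√5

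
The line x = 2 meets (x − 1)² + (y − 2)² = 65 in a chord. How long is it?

16

The line gives x = 2. Substituting into the circle:
y² − 4y − 60 = 0
y = 10 or y = −6, giving (2, 10) and (2, −6).
|(2, 10) − (2, −6)| = √((0)² + (16)²) = 16.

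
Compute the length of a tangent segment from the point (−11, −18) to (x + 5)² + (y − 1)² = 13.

Centre (−5, 1), r² = 13. |PO|² = (−6)² + (−19)² = 397.
The tangent meets the radius at right angles, so tangent² = |PO|² − r² = 397 − 13 = 384.

8√6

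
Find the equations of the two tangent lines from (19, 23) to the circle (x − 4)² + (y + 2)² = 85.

6x − 7y = −47 and 9x − 2y = 125

Let a tangent through (19, 23) have slope m. Its distance from (4, −2) must equal √85:
(−15m − (−25))² = 85(m² + 1)
14m² − 75m + 54 = 0, so m = 6/7 or m = 9/2.
With m = 6/7: 6x − 7y = −47. With m = 9/2: 9x − 2y = 125.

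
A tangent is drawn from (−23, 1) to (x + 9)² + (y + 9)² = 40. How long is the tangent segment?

16

Centre (−9, −9), r² = 40. |PO|² = (−14)² + (10)² = 296.
The tangent meets the radius at right angles, so tangent² = |PO|² − r² = 296 − 40 = 256.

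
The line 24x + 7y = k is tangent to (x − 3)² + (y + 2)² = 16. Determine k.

k = −42 or k = 158

Tangency holds when the distance from the centre (3, −2) to the line equals the radius 4:
|24·3 + 7·(−2) − k| / √625 = 4
|k − (58)| = 4·25, so k = 158 or k = −42.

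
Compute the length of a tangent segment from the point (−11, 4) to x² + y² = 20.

Centre (0, 0), r² = 20. |PO|² = (−11)² + (4)² = 137.
Power of the point: PT² = |PO|² − r² = 117, so PT = 3√13.

3√13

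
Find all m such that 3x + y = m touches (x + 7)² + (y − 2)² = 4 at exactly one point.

For a tangent, require d(centre, line) = r = 2.
|3·(−7) + 1·2 − m| / √10 = 2
|m − (−19)| = 2√10.

m = −19 ± 2√10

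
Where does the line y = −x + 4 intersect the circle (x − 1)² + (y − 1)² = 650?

Express y = −x + 4 and substitute into the circle:
2x² − 8x − 640 = 0  ⟹  x² − 4x − 320 = 0
x = 20 or x = −16, giving (20, −16) and (−16, 20).

(−16, 20) and (20, −16)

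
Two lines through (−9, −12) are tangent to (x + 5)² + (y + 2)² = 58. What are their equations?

3x − 7y = 57 and 7x + 3y = −99

A line y − (−12) = m(x − (−9)) is tangent when its distance from (−5, −2) is √58:
[m·(4) − (10)]² = 58(m² + 1)
21m² + 40m − 21 = 0, so m = 3/7 or m = −7/3.
With m = 3/7: 3x − 7y = 57. With m = −7/3: 7x + 3y = −99.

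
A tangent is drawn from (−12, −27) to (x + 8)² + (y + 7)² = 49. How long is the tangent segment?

With centre O = (−8, −7), |OP|² = 416 and r² = 49.
By the tangent–radius right angle, tangent length = √(|PO|² − r²) = √367.

√367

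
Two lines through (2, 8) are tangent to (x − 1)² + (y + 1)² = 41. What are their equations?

5x + 4y = 42 and 4x − 5y = −32

A line y − (8) = m(x − (2)) is tangent when its distance from (1, −1) is √41:
(−1m − (−9))² = 41(m² + 1)
20m² + 9m − 20 = 0, so m = −5/4 or m = 4/5.
Through (2, 8) these give 5x + 4y = 42 and 4x − 5y = −32.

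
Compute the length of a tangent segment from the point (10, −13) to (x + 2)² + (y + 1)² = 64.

The centre is (−2, −1) and r = 8. The square of the distance from P to the centre is 144 + 144 = 288.
The tangent meets the radius at right angles, so tangent² = |PO|² − r² = 288 − 64 = 224.

4√14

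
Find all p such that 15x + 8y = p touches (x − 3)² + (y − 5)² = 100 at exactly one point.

p = −85 or p = 255

Tangency holds when the distance from the centre (3, 5) to the line equals the radius 10:
|15·3 + 8·5 − p| / √289 = 10
|p − (85)| = 10·17, so p = 255 or p = −85.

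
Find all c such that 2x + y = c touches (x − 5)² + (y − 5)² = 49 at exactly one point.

c = 15 ± 7√5

For a tangent, require d(centre, line) = r = 7.
|2·5 + 1·5 − c| / √5 = 7
|c − (15)| = 7√5.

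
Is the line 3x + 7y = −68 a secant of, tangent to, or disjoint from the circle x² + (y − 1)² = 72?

disjoint

Substituting the line into the circle gives 58x² + 450x + 2097 = 0.
Discriminant = (450)² − 4·58·(2097) = −284004 < 0.
No real roots: the line does not meet the circle.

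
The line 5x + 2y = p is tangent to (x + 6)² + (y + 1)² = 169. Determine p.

p = −32 ± 13√29

The line touches the circle iff its distance from (−6, −1) is 13:
|5·(−6) + 2·(−1) − p| / √29 = 13
|p − (−32)| = 13√29.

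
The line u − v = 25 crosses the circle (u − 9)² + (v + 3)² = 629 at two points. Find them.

(−1, −26) and (32, 7)

From the line, v = u − 25. Substituting:
2u² − 62u − 64 = 0  ⟹  u² − 31u − 32 = 0
u = 32 or u = −1, giving (32, 7) and (−1, −26).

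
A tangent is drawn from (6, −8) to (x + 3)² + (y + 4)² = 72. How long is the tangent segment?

5

With centre O = (−3, −4), |OP|² = 97 and r² = 72.
The tangent meets the radius at right angles, so tangent² = |PO|² − r² = 97 − 72 = 25.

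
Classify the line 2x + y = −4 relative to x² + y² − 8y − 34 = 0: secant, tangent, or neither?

secant

Substituting the line into the circle gives 5x² + 32x + 14 = 0.
Δ = 1024 − 280 = 744.
Two real roots: the line is a secant.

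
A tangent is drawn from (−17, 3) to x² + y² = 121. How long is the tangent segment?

√177

Centre (0, 0), r² = 121. |PO|² = (−17)² + (3)² = 298.
Power of the point: PT² = |PO|² − r² = 177, so PT = √177.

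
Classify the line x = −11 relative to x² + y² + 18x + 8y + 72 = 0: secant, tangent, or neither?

d² = (1·(−9) + 0·(−4) − (−11))² = 4; r² = 25.
Since d² < r², the line cuts the circle twice.

secant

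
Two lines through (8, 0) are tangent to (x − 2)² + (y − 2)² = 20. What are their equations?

A line y − (0) = m(x − (8)) is tangent when its distance from (2, 2) is 2√5:
[m·(−6) − (2)]² = 20(m² + 1)
2m² + 3m − 2 = 0, so m = 1/2 or m = −2.
Through (8, 0) these give x − 2y = 8 and 2x + y = 16.

x − 2y = 8 and 2x + y = 16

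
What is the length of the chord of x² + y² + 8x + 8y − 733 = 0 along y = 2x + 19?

Express y = 2x + 19 and substitute into the circle:
5x² + 100x − 220 = 0  ⟹  x² + 20x − 44 = 0
x = 2 or x = −22, giving (2, 23) and (−22, −25).
Chord length = distance between (2, 23) and (−22, −25) = √2880 = 24√5.

24√5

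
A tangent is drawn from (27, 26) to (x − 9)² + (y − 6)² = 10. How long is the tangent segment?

The centre is (9, 6) and r = √10. The square of the distance from P to the centre is 324 + 400 = 724.
By the tangent–radius right angle, tangent length = √(|PO|² − r²) = √714.

√714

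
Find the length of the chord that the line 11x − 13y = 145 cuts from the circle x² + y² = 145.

Express y = (−145 + 11x)/13 and substitute into the circle:
290x² − 3190x − 3480 = 0  ⟹  x² − 11x − 12 = 0
x = 12 or x = −1, giving (12, −1) and (−1, −12).
Chord length = distance between (12, −1) and (−1, −12) = √290 = √290.

√290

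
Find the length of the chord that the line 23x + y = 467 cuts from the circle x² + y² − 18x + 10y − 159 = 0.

The distance from (9, −5) to the line is 265/√530, and r² = 265.
Chord = 2√(r² − d²) = 2·√(265/2) = √530.

√530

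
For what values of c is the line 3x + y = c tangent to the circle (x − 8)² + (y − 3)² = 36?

Tangency holds when the distance from the centre (8, 3) to the line equals the radius 6:
|3·8 + 1·3 − c| / √10 = 6
|c − (27)| = 6√10.

c = 27 ± 6√10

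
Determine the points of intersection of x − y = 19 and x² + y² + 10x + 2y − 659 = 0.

From the line, y = x − 19. Substituting:
2x² − 26x − 336 = 0  ⟹  x² − 13x − 168 = 0
x = 21 or x = −8, giving (21, 2) and (−8, −27).

(−8, −27) and (21, 2)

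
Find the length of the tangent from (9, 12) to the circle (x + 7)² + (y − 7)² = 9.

4√17

With centre O = (−7, 7), |OP|² = 281 and r² = 9.
By the tangent–radius right angle, tangent length = √(|PO|² − r²) = √272 = 4√17.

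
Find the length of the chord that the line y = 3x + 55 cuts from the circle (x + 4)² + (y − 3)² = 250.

The distance from (−4, 3) to the line is 40/√10, and r² = 250.
Chord = 2√(r² − d²) = 2·√(90) = 6√10.

6√10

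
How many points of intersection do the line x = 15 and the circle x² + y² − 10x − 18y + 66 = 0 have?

0

Centre (5, 9), r² = 40. Distance² from centre to line = (−10)² = 100.
Since d² > r², the line lies outside the circle.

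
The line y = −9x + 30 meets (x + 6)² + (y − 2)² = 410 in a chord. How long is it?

4√82

From the line, y = −9x + 30. Substituting:
82x² − 492x + 410 = 0  ⟹  x² − 6x + 5 = 0
x = 5 or x = 1, giving (5, −15) and (1, 21).
Chord length = distance between (5, −15) and (1, 21) = √1312 = 4√82.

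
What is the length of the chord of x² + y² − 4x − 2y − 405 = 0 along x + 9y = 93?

4√82

From the line, y = (93 − x)/9. Substituting:
82x² − 492x − 25830 = 0  ⟹  x² − 6x − 315 = 0
x = 21 or x = −15, giving (21, 8) and (−15, 12).
Chord length = distance between (21, 8) and (−15, 12) = √1312 = 4√82.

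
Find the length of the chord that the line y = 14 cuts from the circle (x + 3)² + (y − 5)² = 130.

The distance from (−3, 5) to the line is 9, and r² = 130.
Half the chord is √(r² − d²) = √(49), so the full chord is 14.

14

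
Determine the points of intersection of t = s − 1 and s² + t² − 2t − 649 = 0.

Substitute t = s − 1:
2s² − 4s − 646 = 0  ⟹  s² − 2s − 323 = 0
s = 19 or s = −17, giving (19, 18) and (−17, −18).

(−17, −18) and (19, 18)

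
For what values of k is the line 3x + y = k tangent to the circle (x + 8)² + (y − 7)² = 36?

k = −17 ± 6√10

The line touches the circle iff its distance from (−8, 7) is 6:
|3·(−8) + 1·7 − k| / √10 = 6
|k − (−17)| = 6√10.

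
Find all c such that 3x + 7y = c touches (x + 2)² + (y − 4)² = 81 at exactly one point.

The line touches the circle iff its distance from (−2, 4) is 9:
|3·(−2) + 7·4 − c| / √58 = 9
|c − (22)| = 9√58.

c = 22 ± 9√58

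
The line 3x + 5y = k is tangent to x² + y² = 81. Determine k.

k = ±9√34

Tangency holds when the distance from the centre (0, 0) to the line equals the radius 9:
|3·0 + 5·0 − k| / √34 = 9
|k| = 9√34.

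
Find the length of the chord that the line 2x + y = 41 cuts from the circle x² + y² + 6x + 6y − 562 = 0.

Centre (−3, −3), r² = 580. Perpendicular distance d from centre to line = |−50| / √5 = 50/√5.
Chord = 2√(r² − d²) = 2·√(80) = 8√5.

8√5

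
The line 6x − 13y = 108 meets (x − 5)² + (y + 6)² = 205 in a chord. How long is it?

2√205

Express y = (−108 + 6x)/13 and substitute into the circle:
205x² − 2050x − 29520 = 0  ⟹  x² − 10x − 144 = 0
x = 18 or x = −8, giving (18, 0) and (−8, −12).
Chord length = distance between (18, 0) and (−8, −12) = √820 = 2√205.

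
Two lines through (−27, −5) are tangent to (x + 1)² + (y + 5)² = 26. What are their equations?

x + 5y = −52 and x − 5y = −2

A line y − (−5) = m(x − (−27)) is tangent when its distance from (−1, −5) is √26:
[m·(26) − (0)]² = 26(m² + 1)
25m² − 1 = 0, so m = −1/5 or m = 1/5.
With m = −1/5: x + 5y = −52. With m = 1/5: x − 5y = −2.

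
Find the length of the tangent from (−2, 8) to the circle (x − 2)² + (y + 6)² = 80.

With centre O = (2, −6), |OP|² = 212 and r² = 80.
The tangent meets the radius at right angles, so tangent² = |PO|² − r² = 212 − 80 = 132.

2√33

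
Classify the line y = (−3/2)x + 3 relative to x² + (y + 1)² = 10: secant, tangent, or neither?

secant

Centre (0, −1), r² = 10. Distance² from centre to line = (−8)²/13 = 64/13.
Since d² < r², the line cuts the circle twice.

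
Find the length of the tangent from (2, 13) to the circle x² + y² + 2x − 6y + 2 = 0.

√101

With centre O = (−1, 3), |OP|² = 109 and r² = 8.
By the tangent–radius right angle, tangent length = √(|PO|² − r²) = √101.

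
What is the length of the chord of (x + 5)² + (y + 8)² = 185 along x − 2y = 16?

Express y = (−16 + x)/2 and substitute into the circle:
5x² + 40x − 640 = 0  ⟹  x² + 8x − 128 = 0
x = 8 or x = −16, giving (8, −4) and (−16, −16).
|(8, −4) − (−16, −16)| = √((24)² + (12)²) = 12√5.

12√5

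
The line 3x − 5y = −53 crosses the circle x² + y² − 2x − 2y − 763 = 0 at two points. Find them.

Express y = (53 + 3x)/5 and substitute into the circle:
34x² + 238x − 16796 = 0  ⟹  x² + 7x − 494 = 0
x = 19 or x = −26, giving (19, 22) and (−26, −5).

(−26, −5) and (19, 22)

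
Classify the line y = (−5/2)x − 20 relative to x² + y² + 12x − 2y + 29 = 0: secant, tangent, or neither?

d² = (5·(−6) + 2·1 − (−40))²/29 = 144/29; r² = 8.
Since d² < r², the line cuts the circle twice.

secant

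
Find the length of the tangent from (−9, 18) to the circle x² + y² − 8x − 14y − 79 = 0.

Centre (4, 7), r² = 144. |PO|² = (−13)² + (11)² = 290.
The tangent meets the radius at right angles, so tangent² = |PO|² − r² = 290 − 144 = 146.

√146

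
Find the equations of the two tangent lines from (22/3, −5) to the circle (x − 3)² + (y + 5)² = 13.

Let a tangent through (22/3, −5) have slope m. Its distance from (3, −5) must equal √13:
(−13/3m − (0))² = 13(m² + 1)
4m² − 9 = 0, so m = 3/2 or m = −3/2.
Through (22/3, −5) these give 3x − 2y = 32 and 3x + 2y = 12.

3x − 2y = 32 and 3x + 2y = 12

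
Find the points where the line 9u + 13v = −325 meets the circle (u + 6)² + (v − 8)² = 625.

From the line, v = (−325 − 9u)/13. Substituting:
250u² + 9750u + 84500 = 0  ⟹  u² + 39u + 338 = 0
u = −13 or u = −26, giving (−13, −16) and (−26, −7).

(−26, −7) and (−13, −16)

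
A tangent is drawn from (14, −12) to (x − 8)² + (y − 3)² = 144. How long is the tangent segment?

3√13

With centre O = (8, 3), |OP|² = 261 and r² = 144.
Power of the point: PT² = |PO|² − r² = 117, so PT = 3√13.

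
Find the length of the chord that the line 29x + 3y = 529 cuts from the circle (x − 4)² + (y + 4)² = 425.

Centre (4, −4), r² = 425. Perpendicular distance d from centre to line = |−425| / √850 = 425/√850.
Chord = 2√(r² − d²) = 2·√(425/2) = 5√34.

5√34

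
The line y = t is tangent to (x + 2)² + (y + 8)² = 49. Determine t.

t = −15 or t = −1

For a tangent, require d(centre, line) = r = 7.
|0·(−2) + 1·(−8) − t| / √1 = 7
|t − (−8)| = 7, so t = −1 or t = −15.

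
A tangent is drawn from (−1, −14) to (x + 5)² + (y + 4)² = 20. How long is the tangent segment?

Centre (−5, −4), r² = 20. |PO|² = (4)² + (−10)² = 116.
Power of the point: PT² = |PO|² − r² = 96, so PT = 4√6.

4√6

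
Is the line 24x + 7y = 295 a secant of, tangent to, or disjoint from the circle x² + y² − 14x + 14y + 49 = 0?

disjoint

d² = (24·7 + 7·(−7) − (295))²/625 = 30976/625; r² = 49.
Since d² > r², the line lies outside the circle.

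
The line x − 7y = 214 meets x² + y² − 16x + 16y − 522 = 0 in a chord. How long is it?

The distance from (8, −8) to the line is 150/√50, and r² = 650.
Chord = 2√(r² − d²) = 2·√(200) = 20√2.

20√2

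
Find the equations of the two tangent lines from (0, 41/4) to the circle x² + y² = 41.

Write the tangent as mx − y + (41/4 − m·(0)) = 0 and set its distance from the centre to √41:
(0m − (−41/4))² = 41(m² + 1)
16m² − 25 = 0, so m = −5/4 or m = 5/4.
Through (0, 41/4) these give 5x + 4y = 41 and 5x − 4y = −41.

5x + 4y = 41 and 5x − 4y = −41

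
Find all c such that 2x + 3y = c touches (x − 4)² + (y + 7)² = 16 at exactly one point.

c = −13 ± 4√13

Tangency holds when the distance from the centre (4, −7) to the line equals the radius 4:
|2·4 + 3·(−7) − c| / √13 = 4
|c − (−13)| = 4√13.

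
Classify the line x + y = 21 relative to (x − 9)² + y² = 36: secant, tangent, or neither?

neither

Substituting the line into the circle gives 2x² − 60x + 486 = 0.
Discriminant = (−60)² − 4·2·(486) = −288 < 0.
No real roots: the line does not meet the circle.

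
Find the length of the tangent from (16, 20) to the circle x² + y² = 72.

The centre is (0, 0) and r = 6√2. The square of the distance from P to the centre is 256 + 400 = 656.
Power of the point: PT² = |PO|² − r² = 584, so PT = 2√146.

2√146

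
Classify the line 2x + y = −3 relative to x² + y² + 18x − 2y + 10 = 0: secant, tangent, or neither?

secant

Substituting the line into the circle gives 5x² + 34x + 25 = 0.
Δ = 1156 − 500 = 656.
Two real roots: the line is a secant.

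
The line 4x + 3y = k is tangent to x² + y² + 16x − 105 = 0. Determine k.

k = −97 or k = 33

Tangency holds when the distance from the centre (−8, 0) to the line equals the radius 13:
|4·(−8) + 3·0 − k| / √25 = 13
|k − (−32)| = 13·5, so k = 33 or k = −97.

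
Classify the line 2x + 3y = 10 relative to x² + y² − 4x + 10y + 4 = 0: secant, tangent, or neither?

neither

Centre (2, −5), r² = 25. Distance² from centre to line = (−21)²/13 = 441/13.
Since d² > r², the line lies outside the circle.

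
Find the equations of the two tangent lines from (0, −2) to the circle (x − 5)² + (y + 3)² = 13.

3x + 2y = −4 and 2x − 3y = 6

Write the tangent as mx − y + (−2 − m·(0)) = 0 and set its distance from the centre to √13:
(5m − (−1))² = 13(m² + 1)
6m² + 5m − 6 = 0, so m = −3/2 or m = 2/3.
Through (0, −2) these give 3x + 2y = −4 and 2x − 3y = 6.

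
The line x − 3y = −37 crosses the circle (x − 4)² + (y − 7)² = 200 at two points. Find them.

(−10, 9) and (14, 17)

Express y = (37 + x)/3 and substitute into the circle:
10x² − 40x − 1400 = 0  ⟹  x² − 4x − 140 = 0
x = 14 or x = −10, giving (14, 17) and (−10, 9).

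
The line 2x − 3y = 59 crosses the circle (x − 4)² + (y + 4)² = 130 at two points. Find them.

Substitute y = (−59 + 2x)/3:
13x² − 260x + 1183 = 0  ⟹  x² − 20x + 91 = 0
x = 13 or x = 7, giving (13, −11) and (7, −15).

(7, −15) and (13, −11)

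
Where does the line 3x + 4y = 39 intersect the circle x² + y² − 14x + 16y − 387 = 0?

(−3, 12) and (29, −12)

Substitute y = (39 − 3x)/4:
25x² − 650x − 2175 = 0  ⟹  x² − 26x − 87 = 0
x = 29 or x = −3, giving (29, −12) and (−3, 12).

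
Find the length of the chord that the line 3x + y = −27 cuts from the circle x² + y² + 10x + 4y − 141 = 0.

8√10

Substitute y = −3x − 27:
10x² + 160x + 480 = 0  ⟹  x² + 16x + 48 = 0
x = −4 or x = −12, giving (−4, −15) and (−12, 9).
|(−4, −15) − (−12, 9)| = √((8)² + (−24)²) = 8√10.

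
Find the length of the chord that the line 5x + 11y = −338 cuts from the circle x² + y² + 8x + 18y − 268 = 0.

√146

The distance from (−4, −9) to the line is 219/√146, and r² = 365.
Chord = 2√(r² − d²) = 2·√(73/2) = √146.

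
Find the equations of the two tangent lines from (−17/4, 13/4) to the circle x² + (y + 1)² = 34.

3x − 5y = −29 and 5x − 3y = −31

A line y − (13/4) = m(x − (−17/4)) is tangent when its distance from (0, −1) is √34:
[m·(17/4) − (−17/4)]² = 34(m² + 1)
15m² − 34m + 15 = 0, so m = 3/5 or m = 5/3.
Through (−17/4, 13/4) these give 3x − 5y = −29 and 5x − 3y = −31.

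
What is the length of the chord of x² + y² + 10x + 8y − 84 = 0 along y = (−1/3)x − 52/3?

The distance from (−5, −4) to the line is 35/√10, and r² = 125.
Chord = 2√(r² − d²) = 2·√(5/2) = √10.

√10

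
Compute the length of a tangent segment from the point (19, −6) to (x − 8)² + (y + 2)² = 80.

√57

The centre is (8, −2) and r = 4√5. The square of the distance from P to the centre is 121 + 16 = 137.
Power of the point: PT² = |PO|² − r² = 57, so PT = √57.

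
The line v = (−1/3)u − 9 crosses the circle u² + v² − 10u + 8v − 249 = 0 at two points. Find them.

Express v = (−27 − u)/3 and substitute into the circle:
10u² − 60u − 2160 = 0  ⟹  u² − 6u − 216 = 0
u = 18 or u = −12, giving (18, −15) and (−12, −5).

(−12, −5) and (18, −15)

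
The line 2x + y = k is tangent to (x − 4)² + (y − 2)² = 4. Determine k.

Tangency holds when the distance from the centre (4, 2) to the line equals the radius 2:
|2·4 + 1·2 − k| / √5 = 2
|k − (10)| = 2√5.

k = 10 ± 2√5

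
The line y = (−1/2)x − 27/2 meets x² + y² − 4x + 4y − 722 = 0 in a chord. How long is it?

Centre (2, −2), r² = 730. Perpendicular distance d from centre to line = |25| / √5 = 25/√5.
Chord = 2√(r² − d²) = 2·√(605) = 22√5.

22√5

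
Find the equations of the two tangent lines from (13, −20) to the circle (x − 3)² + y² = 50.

Write the tangent as mx − y + (−20 − m·(13)) = 0 and set its distance from the centre to 5√2:
(−10m − (20))² = 50(m² + 1)
m² + 8m + 7 = 0, so m = −7 or m = −1.
With m = −7: 7x + y = 71. With m = −1: x + y = −7.

7x + y = 71 and x + y = −7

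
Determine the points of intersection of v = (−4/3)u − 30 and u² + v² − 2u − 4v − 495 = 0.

Substitute v = (−90 − 4u)/3:
25u² + 750u + 4725 = 0  ⟹  u² + 30u + 189 = 0
u = −9 or u = −21, giving (−9, −18) and (−21, −2).

(−21, −2) and (−9, −18)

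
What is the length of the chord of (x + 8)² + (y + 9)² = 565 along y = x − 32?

Express y = x − 32 and substitute into the circle:
2x² − 30x + 28 = 0  ⟹  x² − 15x + 14 = 0
x = 14 or x = 1, giving (14, −18) and (1, −31).
|(14, −18) − (1, −31)| = √((13)² + (13)²) = 13√2.

13√2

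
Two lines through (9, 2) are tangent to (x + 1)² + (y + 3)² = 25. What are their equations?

4x − 3y = 30 and y = 2

A line y − (2) = m(x − (9)) is tangent when its distance from (−1, −3) is 5:
(−10m − (−5))² = 25(m² + 1)
3m² − 4m = 0, so m = 4/3 or m = 0.
With m = 4/3: 4x − 3y = 30. With m = 0: y = 2.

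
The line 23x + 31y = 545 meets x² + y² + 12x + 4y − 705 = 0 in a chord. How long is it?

√1490

From the line, y = (545 − 23x)/31. Substituting:
1490x² − 16390x − 312900 = 0  ⟹  x² − 11x − 210 = 0
x = 21 or x = −10, giving (21, 2) and (−10, 25).
Chord length = distance between (21, 2) and (−10, 25) = √1490 = √1490.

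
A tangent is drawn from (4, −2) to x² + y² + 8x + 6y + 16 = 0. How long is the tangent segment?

2√14

The centre is (−4, −3) and r = 3. The square of the distance from P to the centre is 64 + 1 = 65.
By the tangent–radius right angle, tangent length = √(|PO|² − r²) = √56 = 2√14.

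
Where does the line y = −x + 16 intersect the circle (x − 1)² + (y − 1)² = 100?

Express y = −x + 16 and substitute into the circle:
2x² − 32x + 126 = 0  ⟹  x² − 16x + 63 = 0
x = 9 or x = 7, giving (9, 7) and (7, 9).

(7, 9) and (9, 7)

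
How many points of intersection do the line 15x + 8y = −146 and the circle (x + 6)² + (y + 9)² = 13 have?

d² = (15·(−6) + 8·(−9) − (−146))²/289 = 256/289; r² = 13.
Since d² < r², the line cuts the circle twice.

2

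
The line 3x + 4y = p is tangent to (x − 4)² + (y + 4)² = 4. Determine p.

For a tangent, require d(centre, line) = r = 2.
|3·4 + 4·(−4) − p| / √25 = 2
|p − (−4)| = 2·5, so p = 6 or p = −14.

p = −14 or p = 6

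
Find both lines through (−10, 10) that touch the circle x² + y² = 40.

3x + y = −20 and x + 3y = 20

Let a tangent through (−10, 10) have slope m. Its distance from (0, 0) must equal 2√10:
[m·(10) − (−10)]² = 40(m² + 1)
3m² + 10m + 3 = 0, so m = −3 or m = −1/3.
Through (−10, 10) these give 3x + y = −20 and x + 3y = 20.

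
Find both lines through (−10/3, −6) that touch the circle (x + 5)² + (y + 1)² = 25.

3x − 4y = 14 and y = −6

A line y − (−6) = m(x − (−10/3)) is tangent when its distance from (−5, −1) is 5:
[m·(−5/3) − (5)]² = 25(m² + 1)
4m² − 3m = 0, so m = 3/4 or m = 0.
With m = 3/4: 3x − 4y = 14. With m = 0: y = −6.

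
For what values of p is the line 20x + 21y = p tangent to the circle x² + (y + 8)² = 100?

p = −458 or p = 122

Tangency holds when the distance from the centre (0, −8) to the line equals the radius 10:
|20·0 + 21·(−8) − p| / √841 = 10
|p − (−168)| = 10·29, so p = 122 or p = −458.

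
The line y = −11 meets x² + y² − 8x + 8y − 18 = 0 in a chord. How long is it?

2

The distance from (4, −4) to the line is 7, and r² = 50.
Chord = 2√(r² − d²) = 2·√(1) = 2.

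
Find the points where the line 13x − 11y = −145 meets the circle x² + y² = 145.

(−12, −1) and (−1, 12)

From the line, y = (145 + 13x)/11. Substituting:
290x² + 3770x + 3480 = 0  ⟹  x² + 13x + 12 = 0
x = −1 or x = −12, giving (−1, 12) and (−12, −1).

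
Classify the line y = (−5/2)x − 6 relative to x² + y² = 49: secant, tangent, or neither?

secant

d² = (5·0 + 2·0 − (−12))²/29 = 144/29; r² = 49.
Since d² < r², the line cuts the circle twice.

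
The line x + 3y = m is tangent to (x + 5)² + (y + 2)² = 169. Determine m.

For a tangent, require d(centre, line) = r = 13.
|1·(−5) + 3·(−2) − m| / √10 = 13
|m − (−11)| = 13√10.

m = −11 ± 13√10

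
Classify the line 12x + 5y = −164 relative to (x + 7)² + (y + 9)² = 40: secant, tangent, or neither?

secant

Substituting the line into the circle gives 169x² + 3206x + 14386 = 0.
Δ = 10278436 − 9724936 = 553500.
Two real roots: the line is a secant.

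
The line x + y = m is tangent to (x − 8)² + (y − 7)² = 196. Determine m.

For a tangent, require d(centre, line) = r = 14.
|1·8 + 1·7 − m| / √2 = 14
|m − (15)| = 14√2.

m = 15 ± 14√2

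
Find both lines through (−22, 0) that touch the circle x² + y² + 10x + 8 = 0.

x + 4y = −22 and x − 4y = −22

Write the tangent as mx − y + (0 − m·(−22)) = 0 and set its distance from the centre to √17:
[m·(17) − (0)]² = 17(m² + 1)
16m² − 1 = 0, so m = −1/4 or m = 1/4.
Through (−22, 0) these give x + 4y = −22 and x − 4y = −22.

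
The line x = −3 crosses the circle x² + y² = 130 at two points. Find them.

(−3, −11) and (−3, 11)

The line gives x = −3. Substituting into the circle:
y² − 121 = 0
y = 11 or y = −11, giving (−3, 11) and (−3, −11).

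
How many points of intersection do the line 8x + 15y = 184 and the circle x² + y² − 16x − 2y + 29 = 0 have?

0

d² = (8·8 + 15·1 − (184))²/289 = 11025/289; r² = 36.
Since d² > r², the line lies outside the circle.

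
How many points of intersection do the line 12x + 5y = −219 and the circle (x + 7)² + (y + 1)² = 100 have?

Substituting the line into the circle gives 169x² + 5486x + 44521 = 0.
Δ = 30096196 − 30096196 = 0.
A repeated root: the line is tangent.

1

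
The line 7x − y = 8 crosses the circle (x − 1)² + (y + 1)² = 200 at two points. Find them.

Substitute y = 7x − 8:
50x² − 100x − 150 = 0  ⟹  x² − 2x − 3 = 0
x = 3 or x = −1, giving (3, 13) and (−1, −15).

(−1, −15) and (3, 13)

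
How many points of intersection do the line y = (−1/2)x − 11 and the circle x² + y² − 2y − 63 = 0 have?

Substituting the line into the circle gives 5x² + 48x + 320 = 0.
Discriminant = (48)² − 4·5·(320) = −4096 < 0.
No real roots: the line does not meet the circle.

0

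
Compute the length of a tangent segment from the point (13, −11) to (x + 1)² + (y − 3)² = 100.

Centre (−1, 3), r² = 100. |PO|² = (14)² + (−14)² = 392.
The tangent meets the radius at right angles, so tangent² = |PO|² − r² = 392 − 100 = 292.

2√73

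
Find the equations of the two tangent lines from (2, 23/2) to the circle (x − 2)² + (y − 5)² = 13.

3x − 2y = −17 and 3x + 2y = 29

Let a tangent through (2, 23/2) have slope m. Its distance from (2, 5) must equal √13:
[m·(0) − (−13/2)]² = 13(m² + 1)
4m² − 9 = 0, so m = 3/2 or m = −3/2.
With m = 3/2: 3x − 2y = −17. With m = −3/2: 3x + 2y = 29.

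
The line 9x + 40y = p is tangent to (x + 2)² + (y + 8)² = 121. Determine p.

p = −789 or p = 113

The line touches the circle iff its distance from (−2, −8) is 11:
|9·(−2) + 40·(−8) − p| / √1681 = 11
|p − (−338)| = 11·41, so p = 113 or p = −789.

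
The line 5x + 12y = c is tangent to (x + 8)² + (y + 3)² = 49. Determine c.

The line touches the circle iff its distance from (−8, −3) is 7:
|5·(−8) + 12·(−3) − c| / √169 = 7
|c − (−76)| = 7·13, so c = 15 or c = −167.

c = −167 or c = 15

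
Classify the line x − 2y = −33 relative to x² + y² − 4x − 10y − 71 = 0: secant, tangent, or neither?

neither

Substituting the line into the circle gives 5x² + 30x + 145 = 0.
Δ = 900 − 2900 = −2000.
No real roots: the line does not meet the circle.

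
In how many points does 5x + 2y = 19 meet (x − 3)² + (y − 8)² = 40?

2

Centre (3, 8), r² = 40. Distance² from centre to line = (12)²/29 = 144/29.
Since d² < r², the line cuts the circle twice.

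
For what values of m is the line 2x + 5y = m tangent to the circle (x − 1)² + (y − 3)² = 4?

m = 17 ± 2√29

Tangency holds when the distance from the centre (1, 3) to the line equals the radius 2:
|2·1 + 5·3 − m| / √29 = 2
|m − (17)| = 2√29.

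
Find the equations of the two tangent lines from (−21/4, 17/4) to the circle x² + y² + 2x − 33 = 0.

Let a tangent through (−21/4, 17/4) have slope m. Its distance from (−1, 0) must equal √34:
(17/4m − (−17/4))² = 34(m² + 1)
15m² − 34m + 15 = 0, so m = 3/5 or m = 5/3.
Through (−21/4, 17/4) these give 3x − 5y = −37 and 5x − 3y = −39.

3x − 5y = −37 and 5x − 3y = −39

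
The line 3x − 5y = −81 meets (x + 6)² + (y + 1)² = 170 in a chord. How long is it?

2√34

Centre (−6, −1), r² = 170. Perpendicular distance d from centre to line = |68| / √34 = 68/√34.
Half the chord is √(r² − d²) = √(34), so the full chord is 2√34.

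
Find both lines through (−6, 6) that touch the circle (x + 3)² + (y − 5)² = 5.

x − 2y = −18 and 2x + y = −6

Let a tangent through (−6, 6) have slope m. Its distance from (−3, 5) must equal √5:
(3m − (−1))² = 5(m² + 1)
2m² + 3m − 2 = 0, so m = 1/2 or m = −2.
With m = 1/2: x − 2y = −18. With m = −2: 2x + y = −6.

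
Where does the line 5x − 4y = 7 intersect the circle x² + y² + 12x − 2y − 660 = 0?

(−17, −23) and (15, 17)

From the line, y = (−7 + 5x)/4. Substituting:
41x² + 82x − 10455 = 0  ⟹  x² + 2x − 255 = 0
x = 15 or x = −17, giving (15, 17) and (−17, −23).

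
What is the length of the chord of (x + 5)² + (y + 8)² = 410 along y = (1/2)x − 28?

The distance from (−5, −8) to the line is 45/√5, and r² = 410.
Chord = 2√(r² − d²) = 2·√(5) = 2√5.

2√5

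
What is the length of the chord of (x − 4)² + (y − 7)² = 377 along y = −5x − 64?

3√26

Substitute y = −5x − 64:
26x² + 702x + 4680 = 0  ⟹  x² + 27x + 180 = 0
x = −12 or x = −15, giving (−12, −4) and (−15, 11).
|(−12, −4) − (−15, 11)| = √((3)² + (−15)²) = 3√26.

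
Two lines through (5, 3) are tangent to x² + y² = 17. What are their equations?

x + 4y = 17 and 4x − y = 17

Write the tangent as mx − y + (3 − m·(5)) = 0 and set its distance from the centre to √17:
(−5m − (−3))² = 17(m² + 1)
4m² − 15m − 4 = 0, so m = −1/4 or m = 4.
With m = −1/4: x + 4y = 17. With m = 4: 4x − y = 17.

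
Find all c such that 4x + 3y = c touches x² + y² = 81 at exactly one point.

c = −45 or c = 45

For a tangent, require d(centre, line) = r = 9.
|4·0 + 3·0 − c| / √25 = 9
|c| = 9·5, so c = 45 or c = −45.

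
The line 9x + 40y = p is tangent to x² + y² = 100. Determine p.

Tangency holds when the distance from the centre (0, 0) to the line equals the radius 10:
|9·0 + 40·0 − p| / √1681 = 10
|p| = 10·41, so p = 410 or p = −410.

p = −410 or p = 410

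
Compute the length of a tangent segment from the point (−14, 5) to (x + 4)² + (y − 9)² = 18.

With centre O = (−4, 9), |OP|² = 116 and r² = 18.
Power of the point: PT² = |PO|² − r² = 98, so PT = 7√2.

7√2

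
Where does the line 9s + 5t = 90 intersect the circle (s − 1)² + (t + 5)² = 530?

Substitute t = (90 − 9s)/5:
106s² − 2120s = 0  ⟹  s² − 20s = 0
s = 20 or s = 0, giving (20, −18) and (0, 18).

(0, 18) and (20, −18)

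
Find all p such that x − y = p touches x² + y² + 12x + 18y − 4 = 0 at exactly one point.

p = 3 ± 11√2

The line touches the circle iff its distance from (−6, −9) is 11:
|1·(−6) − 1·(−9) − p| / √2 = 11
|p − (3)| = 11√2.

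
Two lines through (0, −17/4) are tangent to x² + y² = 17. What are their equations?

Let a tangent through (0, −17/4) have slope m. Its distance from (0, 0) must equal √17:
(0m − (17/4))² = 17(m² + 1)
16m² − 1 = 0, so m = −1/4 or m = 1/4.
Through (0, −17/4) these give x + 4y = −17 and x − 4y = 17.

x + 4y = −17 and x − 4y = 17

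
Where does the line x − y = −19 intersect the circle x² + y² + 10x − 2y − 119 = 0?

From the line, y = x + 19. Substituting:
2x² + 46x + 204 = 0  ⟹  x² + 23x + 102 = 0
x = −6 or x = −17, giving (−6, 13) and (−17, 2).

(−17, 2) and (−6, 13)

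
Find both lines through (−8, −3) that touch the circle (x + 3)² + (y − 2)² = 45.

Let a tangent through (−8, −3) have slope m. Its distance from (−3, 2) must equal 3√5:
(5m − (5))² = 45(m² + 1)
2m² + 5m + 2 = 0, so m = −2 or m = −1/2.
Through (−8, −3) these give 2x + y = −19 and x + 2y = −14.

2x + y = −19 and x + 2y = −14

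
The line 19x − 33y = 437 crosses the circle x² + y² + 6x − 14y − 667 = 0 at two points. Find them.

Express y = (−437 + 19x)/33 and substitute into the circle:
1450x² − 18850x − 333500 = 0  ⟹  x² − 13x − 230 = 0
x = 23 or x = −10, giving (23, 0) and (−10, −19).

(−10, −19) and (23, 0)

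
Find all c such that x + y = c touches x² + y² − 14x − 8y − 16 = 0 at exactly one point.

Tangency holds when the distance from the centre (7, 4) to the line equals the radius 9:
|1·7 + 1·4 − c| / √2 = 9
|c − (11)| = 9√2.

c = 11 ± 9√2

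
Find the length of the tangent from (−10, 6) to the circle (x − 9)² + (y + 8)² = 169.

The centre is (9, −8) and r = 13. The square of the distance from P to the centre is 361 + 196 = 557.
Power of the point: PT² = |PO|² − r² = 388, so PT = 2√97.

2√97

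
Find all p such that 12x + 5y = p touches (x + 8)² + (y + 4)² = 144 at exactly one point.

The line touches the circle iff its distance from (−8, −4) is 12:
|12·(−8) + 5·(−4) − p| / √169 = 12
|p − (−116)| = 12·13, so p = 40 or p = −272.

p = −272 or p = 40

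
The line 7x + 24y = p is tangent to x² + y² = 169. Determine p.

p = −325 or p = 325

The line touches the circle iff its distance from (0, 0) is 13:
|7·0 + 24·0 − p| / √625 = 13
|p| = 13·25, so p = 325 or p = −325.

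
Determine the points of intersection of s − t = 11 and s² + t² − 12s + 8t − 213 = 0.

(−5, −16) and (18, 7)

Express t = s − 11 and substitute into the circle:
2s² − 26s − 180 = 0  ⟹  s² − 13s − 90 = 0
s = 18 or s = −5, giving (18, 7) and (−5, −16).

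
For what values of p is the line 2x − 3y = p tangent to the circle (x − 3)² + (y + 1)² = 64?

The line touches the circle iff its distance from (3, −1) is 8:
|2·3 − 3·(−1) − p| / √13 = 8
|p − (9)| = 8√13.

p = 9 ± 8√13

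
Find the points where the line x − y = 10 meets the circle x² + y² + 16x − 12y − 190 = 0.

(3, −7) and (5, −5)

Substitute y = x − 10:
2x² − 16x + 30 = 0  ⟹  x² − 8x + 15 = 0
x = 5 or x = 3, giving (5, −5) and (3, −7).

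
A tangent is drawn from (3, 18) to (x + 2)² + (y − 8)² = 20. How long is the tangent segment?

Centre (−2, 8), r² = 20. |PO|² = (5)² + (10)² = 125.
The tangent meets the radius at right angles, so tangent² = |PO|² − r² = 125 − 20 = 105.

√105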